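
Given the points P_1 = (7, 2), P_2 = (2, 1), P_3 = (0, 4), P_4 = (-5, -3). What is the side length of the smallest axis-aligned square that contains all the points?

12

The bounding box has width 12 and height 7.
An axis-aligned square enclosing the set must have side ≥ max(width, height).
So the minimum side is max(12, 7) = 12.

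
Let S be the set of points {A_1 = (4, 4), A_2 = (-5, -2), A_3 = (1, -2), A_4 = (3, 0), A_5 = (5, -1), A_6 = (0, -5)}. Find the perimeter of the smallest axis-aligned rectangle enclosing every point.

38

Width = max x − min x = 5 − (-5) = 10.
Height = max y − min y = 4 − (-5) = 9.
Perimeter = 2(10 + 9) = 38.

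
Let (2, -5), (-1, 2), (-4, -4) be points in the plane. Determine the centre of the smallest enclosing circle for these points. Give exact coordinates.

Call the three points A, B, C in the order given.
Side lengths²: AB² = 58, AC² = 37, BC² = 45.
Since AB² = 58 < 45 + 37 = 82, the triangle is acute, so the smallest enclosing circle is the circumcircle.
Circumcentre = (-15/26, -51/26), r² = 5365/338.
Centre = (-15/26, -51/26).

(-15/26, -51/26)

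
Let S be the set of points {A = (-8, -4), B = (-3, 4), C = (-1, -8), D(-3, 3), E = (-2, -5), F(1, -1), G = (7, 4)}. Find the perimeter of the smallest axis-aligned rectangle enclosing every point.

Width = max x − min x = 7 − (-8) = 15.
Height = max y − min y = 4 − (-8) = 12.
Perimeter = 2(15 + 12) = 54.

54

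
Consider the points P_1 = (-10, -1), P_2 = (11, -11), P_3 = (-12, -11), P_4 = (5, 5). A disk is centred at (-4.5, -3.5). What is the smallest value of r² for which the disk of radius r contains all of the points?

The required radius is the distance from (-4.5, -3.5) to the farthest point.
Squared distances: 36.5, 296.5, 112.5, 162.5.
Maximum is 296.5, attained at P_2.

296.5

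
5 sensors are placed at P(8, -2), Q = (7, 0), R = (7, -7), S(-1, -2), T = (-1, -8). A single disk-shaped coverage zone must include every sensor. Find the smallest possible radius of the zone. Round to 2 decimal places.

By Welzl's lemma the MEC is supported by two points (diametrically opposite) or three points (on a circumcircle).
The farthest pair is Q–T with squared distance 128. The circle on this segment as diameter has centre (3, -4) and r² = 128/4 = 32.
Check P: distance² to centre = 29 ≤ 32, so it lies inside.
All remaining points lie in this disk, and no smaller disk contains both endpoints, so this is the minimum enclosing circle.
r = √32 ≈ 5.66.

5.66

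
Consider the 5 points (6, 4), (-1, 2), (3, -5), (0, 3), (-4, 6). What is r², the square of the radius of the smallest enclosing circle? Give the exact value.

43.1640625

A smallest enclosing disk is always determined by at most three of the input points on its boundary.
The minimum enclosing circle is determined by three boundary points: (6, 4), (3, -5), (-4, 6).
Their circumcentre is (0.1875, 0.9375) with r² = 43.1640625.
The farthest remaining point (0, 3) is at distance² 4.2890625 ≤ 43.1640625.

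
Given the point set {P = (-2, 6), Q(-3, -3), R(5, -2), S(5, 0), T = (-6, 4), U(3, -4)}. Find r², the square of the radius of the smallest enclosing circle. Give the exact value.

39.25

The minimum enclosing circle of a finite set is fixed by two of the points (as a diameter) or three (as a circumcircle).
The farthest pair is R–T with squared distance 157. The circle on this segment as diameter has centre (-0.5, 1) and r² = 157/4 = 39.25.
Check P: distance² to centre = 27.25 ≤ 39.25, so it lies inside.
All remaining points lie in this disk, and no smaller disk contains both endpoints, so this is the minimum enclosing circle.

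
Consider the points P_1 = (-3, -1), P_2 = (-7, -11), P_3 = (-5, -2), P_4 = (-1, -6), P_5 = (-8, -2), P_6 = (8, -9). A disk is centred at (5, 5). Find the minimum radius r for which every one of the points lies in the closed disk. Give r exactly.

20

The required radius is the distance from (5, 5) to the farthest point.
Squared distances: 100, 400, 149, 157, 218, 205.
Maximum is 400, attained at P_2.
r = √400 = 20.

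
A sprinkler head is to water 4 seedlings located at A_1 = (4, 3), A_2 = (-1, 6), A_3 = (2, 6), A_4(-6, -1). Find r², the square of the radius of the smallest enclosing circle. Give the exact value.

42601/1444

A smallest enclosing disk is always determined by at most three of the input points on its boundary.
The minimum enclosing circle is determined by three boundary points: A_1, A_3, A_4.
Their circumcentre is (-24/19, 63/38) with r² = 42601/1444.
The farthest remaining point A_2 is at distance² 27325/1444 ≤ 42601/1444.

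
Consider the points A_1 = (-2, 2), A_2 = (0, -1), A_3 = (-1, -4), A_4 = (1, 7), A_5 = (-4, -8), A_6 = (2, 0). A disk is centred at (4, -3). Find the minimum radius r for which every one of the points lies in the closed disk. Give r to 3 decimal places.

The required radius is the distance from (4, -3) to the farthest point.
Squared distances: 61, 20, 26, 109, 89, 13.
Maximum is 109, attained at A_4.
r = √109 ≈ 10.440.

10.440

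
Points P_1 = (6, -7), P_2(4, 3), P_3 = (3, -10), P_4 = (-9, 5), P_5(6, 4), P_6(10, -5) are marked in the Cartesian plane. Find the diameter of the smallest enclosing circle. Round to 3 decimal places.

A smallest enclosing disk is always determined by at most three of the input points on its boundary.
The farthest pair is P_4–P_6 with squared distance 461. The circle on this segment as diameter has centre (0.5, 0) and r² = 461/4 = 115.25.
Check P_1: distance² to centre = 79.25 ≤ 115.25, so it lies inside.
All remaining points lie in this disk, and no smaller disk contains both endpoints, so this is the minimum enclosing circle.
Diameter = 2r = 2√(115.25) ≈ 21.471.

21.471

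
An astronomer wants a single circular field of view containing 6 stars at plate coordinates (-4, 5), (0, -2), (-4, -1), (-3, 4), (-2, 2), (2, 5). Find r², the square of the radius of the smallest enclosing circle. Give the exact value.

A smallest enclosing disk is always determined by at most three of the input points on its boundary.
The farthest pair is (-4, -1)–(2, 5) with squared distance 72. The circle on this segment as diameter has centre (-1, 2) and r² = 72/4 = 18.
Check (-4, 5): distance² to centre = 18 ≤ 18, so it lies inside.
All remaining points lie in this disk, and no smaller disk contains both endpoints, so this is the minimum enclosing circle.

18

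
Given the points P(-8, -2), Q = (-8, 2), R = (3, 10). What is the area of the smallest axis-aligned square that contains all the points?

The bounding box has width 11 and height 12.
An axis-aligned square enclosing the set must have side ≥ max(width, height).
So the minimum side is max(11, 12) = 12.
Area = 12² = 144.

144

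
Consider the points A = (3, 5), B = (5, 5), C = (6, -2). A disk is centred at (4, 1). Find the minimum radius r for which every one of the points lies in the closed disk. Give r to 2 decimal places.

The required radius is the distance from (4, 1) to the farthest point.
Squared distances: 17, 17, 13.
Maximum is 17, attained at A.
r = √17 ≈ 4.12.

4.12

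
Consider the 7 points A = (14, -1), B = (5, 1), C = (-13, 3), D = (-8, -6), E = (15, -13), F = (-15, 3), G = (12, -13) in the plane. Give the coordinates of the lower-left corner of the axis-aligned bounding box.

x-range [-15, 15], y-range [-13, 3].
The lower-left corner is (-15, -13).

(-15, -13)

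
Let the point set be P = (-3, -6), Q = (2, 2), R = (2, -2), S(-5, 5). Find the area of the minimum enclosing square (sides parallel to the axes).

The bounding box has width 7 and height 11.
An axis-aligned square enclosing the set must have side ≥ max(width, height).
So the minimum side is max(7, 11) = 11.
Area = 11² = 121.

121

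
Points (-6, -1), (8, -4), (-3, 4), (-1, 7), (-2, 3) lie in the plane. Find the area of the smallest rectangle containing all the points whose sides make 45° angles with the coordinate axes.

In coordinates u = x + y, v = x − y the rectangle is axis-aligned; the map (x,y)→(u,v) scales areas by 2.
u-values: -7, 4, 1, 6, 1; range = 6 − (-7) = 13.
v-values: -5, 12, -7, -8, -5; range = 12 − (-8) = 20.
Area = (13 × 20) / 2 = 130.

130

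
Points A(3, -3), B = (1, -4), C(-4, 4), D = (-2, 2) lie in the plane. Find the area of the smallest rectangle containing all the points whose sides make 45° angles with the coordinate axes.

In coordinates u = x + y, v = x − y the rectangle is axis-aligned; the map (x,y)→(u,v) scales areas by 2.
u-values: 0, -3, 0, 0; range = 0 − (-3) = 3.
v-values: 6, 5, -8, -4; range = 6 − (-8) = 14.
Area = (3 × 14) / 2 = 21.

21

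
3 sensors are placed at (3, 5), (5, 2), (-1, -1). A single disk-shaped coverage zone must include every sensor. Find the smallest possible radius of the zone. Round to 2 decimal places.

Call the three points A, B, C in the order given.
Side lengths²: AB² = 13, AC² = 52, BC² = 45.
Since AC² = 52 < 45 + 13 = 58, the triangle is acute, so the smallest enclosing circle is the circumcircle.
Circumcentre = (1.375, 1.75), r² = 13.203125.
r = √(13.203125) ≈ 3.63.

3.63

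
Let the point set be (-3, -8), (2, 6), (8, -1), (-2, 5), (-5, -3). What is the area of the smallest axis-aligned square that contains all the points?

196

The bounding box has width 13 and height 14.
An axis-aligned square enclosing the set must have side ≥ max(width, height).
So the minimum side is max(13, 14) = 14.
Area = 14² = 196.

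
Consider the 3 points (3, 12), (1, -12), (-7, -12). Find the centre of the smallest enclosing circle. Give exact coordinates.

Call the three points A, B, C in the order given.
Side lengths²: AB² = 580, AC² = 676, BC² = 64.
Since AC² = 676 ≥ 580 + 64 = 644, the angle opposite AC is not acute, so the smallest enclosing circle has AC as diameter.
Centre = midpoint of AC = (-2, 0), r² = 676/4 = 169.
Centre = (-2, 0).

(-2, 0)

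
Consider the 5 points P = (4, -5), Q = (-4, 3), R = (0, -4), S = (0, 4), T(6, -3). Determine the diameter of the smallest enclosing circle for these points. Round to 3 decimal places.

A smallest enclosing disk is always determined by at most three of the input points on its boundary.
The farthest pair is Q–T with squared distance 136. The circle on this segment as diameter has centre (1, 0) and r² = 136/4 = 34.
Check P: distance² to centre = 34 ≤ 34, so it lies inside.
All remaining points lie in this disk, and no smaller disk contains both endpoints, so this is the minimum enclosing circle.
Diameter = 2r = 2√34 ≈ 11.662.

11.662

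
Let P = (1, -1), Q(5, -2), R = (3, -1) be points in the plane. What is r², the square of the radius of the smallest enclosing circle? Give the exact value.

Side lengths²: PQ² = 17, PR² = 4, QR² = 5.
Since PQ² = 17 ≥ 5 + 4 = 9, the angle opposite PQ is not acute, so the smallest enclosing circle has PQ as diameter.
Centre = midpoint of PQ = (3, -1.5), r² = 17/4 = 4.25.

4.25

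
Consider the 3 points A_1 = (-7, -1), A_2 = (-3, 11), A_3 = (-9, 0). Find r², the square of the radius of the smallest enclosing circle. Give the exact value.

Side lengths²: A_1A_2² = 160, A_1A_3² = 5, A_2A_3² = 157.
Since A_1A_2² = 160 < 157 + 5 = 162, the triangle is acute, so the smallest enclosing circle is the circumcircle.
Circumcentre = (-73/14, 71/14), r² = 3925/98.

3925/98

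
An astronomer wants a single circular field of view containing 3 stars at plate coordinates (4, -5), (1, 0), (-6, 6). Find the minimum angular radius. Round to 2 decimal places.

7.43

Call the three points A, B, C in the order given.
Side lengths²: AB² = 34, AC² = 221, BC² = 85.
Since AC² = 221 ≥ 85 + 34 = 119, the angle opposite AC is not acute, so the smallest enclosing circle has AC as diameter.
Centre = midpoint of AC = (-1, 0.5), r² = 221/4 = 55.25.
r = √(55.25) ≈ 7.43.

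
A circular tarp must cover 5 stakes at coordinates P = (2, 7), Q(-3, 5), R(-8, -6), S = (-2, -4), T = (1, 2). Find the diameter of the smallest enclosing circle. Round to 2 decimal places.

16.40

By Welzl's lemma the MEC is supported by two points (diametrically opposite) or three points (on a circumcircle).
The farthest pair is P–R with squared distance 269. The circle on this segment as diameter has centre (-3, 0.5) and r² = 269/4 = 67.25.
Check Q: distance² to centre = 20.25 ≤ 67.25, so it lies inside.
All remaining points lie in this disk, and no smaller disk contains both endpoints, so this is the minimum enclosing circle.
Diameter = 2r = 2√(67.25) ≈ 16.40.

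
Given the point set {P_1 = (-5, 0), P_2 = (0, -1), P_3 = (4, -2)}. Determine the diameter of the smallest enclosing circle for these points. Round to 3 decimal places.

9.220

Side lengths²: P_1P_2² = 26, P_1P_3² = 85, P_2P_3² = 17.
Since P_1P_3² = 85 ≥ 26 + 17 = 43, the angle opposite P_1P_3 is not acute, so the smallest enclosing circle has P_1P_3 as diameter.
Centre = midpoint of P_1P_3 = (-0.5, -1), r² = 85/4 = 21.25.
Diameter = 2r = 2√(21.25) ≈ 9.220.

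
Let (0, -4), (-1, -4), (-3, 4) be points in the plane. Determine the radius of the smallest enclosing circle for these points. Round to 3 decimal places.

Call the three points A, B, C in the order given.
Side lengths²: AB² = 1, AC² = 73, BC² = 68.
Since AC² = 73 ≥ 68 + 1 = 69, the angle opposite AC is not acute, so the smallest enclosing circle has AC as diameter.
Centre = midpoint of AC = (-1.5, 0), r² = 73/4 = 18.25.
r = √(18.25) ≈ 4.272.

4.272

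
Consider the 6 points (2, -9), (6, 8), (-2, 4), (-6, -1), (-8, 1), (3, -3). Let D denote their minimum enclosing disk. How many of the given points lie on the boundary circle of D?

The minimum enclosing circle is determined by three boundary points: (2, -9), (6, 8), (-8, 1).
Their circumcentre is (7/6, 1/6) with r² = 1525/18.
The farthest remaining point (-6, -1) is at distance² 949/18 ≤ 1525/18.
The points at distance exactly r from the centre are (2, -9), (6, 8), (-8, 1) — 3 points.

3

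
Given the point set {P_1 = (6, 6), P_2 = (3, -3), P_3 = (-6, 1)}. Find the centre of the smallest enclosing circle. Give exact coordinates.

(15/62, 181/62)

Side lengths²: P_1P_2² = 90, P_1P_3² = 169, P_2P_3² = 97.
Since P_1P_3² = 169 < 97 + 90 = 187, the triangle is acute, so the smallest enclosing circle is the circumcircle.
Circumcentre = (15/62, 181/62), r² = 81965/1922.
Centre = (15/62, 181/62).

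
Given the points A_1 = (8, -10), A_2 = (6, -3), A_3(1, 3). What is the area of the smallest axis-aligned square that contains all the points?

The bounding box has width 7 and height 13.
An axis-aligned square enclosing the set must have side ≥ max(width, height).
So the minimum side is max(7, 13) = 13.
Area = 13² = 169.

169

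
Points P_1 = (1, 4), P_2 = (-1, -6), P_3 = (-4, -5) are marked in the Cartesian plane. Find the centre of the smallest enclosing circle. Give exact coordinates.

(-0.9375, -0.8125)

Side lengths²: P_1P_2² = 104, P_1P_3² = 106, P_2P_3² = 10.
Since P_1P_3² = 106 < 104 + 10 = 114, the triangle is acute, so the smallest enclosing circle is the circumcircle.
Circumcentre = (-0.9375, -0.8125), r² = 26.9140625.
Centre = (-0.9375, -0.8125).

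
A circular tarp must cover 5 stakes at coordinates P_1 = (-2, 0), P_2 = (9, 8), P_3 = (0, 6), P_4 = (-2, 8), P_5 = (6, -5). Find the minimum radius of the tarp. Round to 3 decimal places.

By Welzl's lemma the MEC is supported by two points (diametrically opposite) or three points (on a circumcircle).
The minimum enclosing circle is determined by three boundary points: P_2, P_4, P_5.
Their circumcentre is (3.5, 63/26) with r² = 20737/338.
The farthest remaining point P_1 is at distance² 12209/338 ≤ 20737/338.
r = √(20737/338) ≈ 7.833.

7.833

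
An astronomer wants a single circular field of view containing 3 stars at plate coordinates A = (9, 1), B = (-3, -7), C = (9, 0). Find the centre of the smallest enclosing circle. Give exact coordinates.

Side lengths²: AB² = 208, AC² = 1, BC² = 193.
Since AB² = 208 ≥ 193 + 1 = 194, the angle opposite AB is not acute, so the smallest enclosing circle has AB as diameter.
Centre = midpoint of AB = (3, -3), r² = 208/4 = 52.
Centre = (3, -3).

(3, -3)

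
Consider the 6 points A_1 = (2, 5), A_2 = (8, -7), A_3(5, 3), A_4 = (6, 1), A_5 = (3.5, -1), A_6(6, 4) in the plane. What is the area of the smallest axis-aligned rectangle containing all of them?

x ranges over [2, 8], width 6.
y ranges over [-7, 5], height 12.
Area = 6 × 12 = 72.

72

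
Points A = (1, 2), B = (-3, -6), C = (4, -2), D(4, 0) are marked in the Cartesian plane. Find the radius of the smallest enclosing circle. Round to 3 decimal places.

By Welzl's lemma the MEC is supported by two points (diametrically opposite) or three points (on a circumcircle).
The minimum enclosing circle is determined by three boundary points: A, B, D.
Their circumcentre is (0.125, -2.5625) with r² = 21.58203125.
The farthest remaining point C is at distance² 15.33203125 ≤ 21.58203125.
r = √(21.58203125) ≈ 4.646.

4.646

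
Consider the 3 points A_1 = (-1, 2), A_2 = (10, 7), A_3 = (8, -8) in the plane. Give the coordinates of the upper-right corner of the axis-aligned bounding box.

x-range [-1, 10], y-range [-8, 7].
The upper-right corner is (10, 7).

(10, 7)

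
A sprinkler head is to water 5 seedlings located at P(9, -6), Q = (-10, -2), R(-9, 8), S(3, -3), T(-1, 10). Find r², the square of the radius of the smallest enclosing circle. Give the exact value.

130

The minimum enclosing circle of a finite set is fixed by two of the points (as a diameter) or three (as a circumcircle).
The farthest pair is P–R with squared distance 520. The circle on this segment as diameter has centre (0, 1) and r² = 520/4 = 130.
Check Q: distance² to centre = 109 ≤ 130, so it lies inside.
All remaining points lie in this disk, and no smaller disk contains both endpoints, so this is the minimum enclosing circle.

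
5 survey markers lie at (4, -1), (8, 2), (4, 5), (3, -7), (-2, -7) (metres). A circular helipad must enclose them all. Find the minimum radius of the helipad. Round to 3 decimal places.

The minimum enclosing circle of a finite set is fixed by two of the points (as a diameter) or three (as a circumcircle).
The minimum enclosing circle is determined by three boundary points: (8, 2), (4, 5), (-2, -7).
Their circumcentre is (24/11, -35/22) with r² = 22625/484.
The farthest remaining point (3, -7) is at distance² 14485/484 ≤ 22625/484.
r = √(22625/484) ≈ 6.837.

6.837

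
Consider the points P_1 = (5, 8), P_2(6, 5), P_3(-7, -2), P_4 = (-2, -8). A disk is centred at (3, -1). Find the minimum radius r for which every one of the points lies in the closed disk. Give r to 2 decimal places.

10.05

The required radius is the distance from (3, -1) to the farthest point.
Squared distances: 85, 45, 101, 74.
Maximum is 101, attained at P_3.
r = √101 ≈ 10.05.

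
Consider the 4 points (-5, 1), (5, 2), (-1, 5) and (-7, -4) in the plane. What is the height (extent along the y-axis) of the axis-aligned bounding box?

9

max y = 5, min y = -4, so height = 9.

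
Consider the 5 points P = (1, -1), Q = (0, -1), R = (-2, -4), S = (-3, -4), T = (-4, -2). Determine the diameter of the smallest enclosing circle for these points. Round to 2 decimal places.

5.18

By Welzl's lemma the MEC is supported by two points (diametrically opposite) or three points (on a circumcircle).
The minimum enclosing circle is determined by three boundary points: P, S, T.
Their circumcentre is (-31/22, -43/22) with r² = 1625/242.
The farthest remaining point R is at distance² 1097/242 ≤ 1625/242.
Diameter = 2r = 2√(1625/242) ≈ 5.18.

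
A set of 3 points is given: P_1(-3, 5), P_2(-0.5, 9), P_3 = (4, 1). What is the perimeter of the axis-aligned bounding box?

30

Width = max x − min x = 4 − (-3) = 7.
Height = max y − min y = 9 − 1 = 8.
Perimeter = 2(7 + 8) = 30.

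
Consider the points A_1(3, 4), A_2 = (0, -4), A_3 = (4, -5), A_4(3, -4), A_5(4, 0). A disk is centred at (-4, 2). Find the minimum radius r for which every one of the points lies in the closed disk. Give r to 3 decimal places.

The required radius is the distance from (-4, 2) to the farthest point.
Squared distances: 53, 52, 113, 85, 68.
Maximum is 113, attained at A_3.
r = √113 ≈ 10.630.

10.630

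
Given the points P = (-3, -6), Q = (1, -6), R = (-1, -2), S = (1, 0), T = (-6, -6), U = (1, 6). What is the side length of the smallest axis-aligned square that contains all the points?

12

The bounding box has width 7 and height 12.
An axis-aligned square enclosing the set must have side ≥ max(width, height).
So the minimum side is max(7, 12) = 12.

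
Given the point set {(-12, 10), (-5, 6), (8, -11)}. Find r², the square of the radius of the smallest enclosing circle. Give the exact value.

Call the three points A, B, C in the order given.
Side lengths²: AB² = 65, AC² = 841, BC² = 458.
Since AC² = 841 ≥ 458 + 65 = 523, the angle opposite AC is not acute, so the smallest enclosing circle has AC as diameter.
Centre = midpoint of AC = (-2, -0.5), r² = 841/4 = 210.25.

210.25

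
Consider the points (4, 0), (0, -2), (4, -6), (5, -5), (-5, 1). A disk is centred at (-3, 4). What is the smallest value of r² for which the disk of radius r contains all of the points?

The required radius is the distance from (-3, 4) to the farthest point.
Squared distances: 65, 45, 149, 145, 13.
Maximum is 149, attained at (4, -6).

149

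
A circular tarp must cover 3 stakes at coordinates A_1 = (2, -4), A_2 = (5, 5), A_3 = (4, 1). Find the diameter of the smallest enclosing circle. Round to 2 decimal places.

9.49

Side lengths²: A_1A_2² = 90, A_1A_3² = 29, A_2A_3² = 17.
Since A_1A_2² = 90 ≥ 29 + 17 = 46, the angle opposite A_1A_2 is not acute, so the smallest enclosing circle has A_1A_2 as diameter.
Centre = midpoint of A_1A_2 = (3.5, 0.5), r² = 90/4 = 22.5.
Diameter = 2r = 2√(22.5) ≈ 9.49.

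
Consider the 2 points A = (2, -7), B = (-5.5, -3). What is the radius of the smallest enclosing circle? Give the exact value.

The smallest circle enclosing two points has them as diameter endpoints.
Centre = midpoint = (-1.75, -5); r² = |AB|²/4 = 72.25/4 = 18.0625.
r = √(18.0625) = 4.25.

4.25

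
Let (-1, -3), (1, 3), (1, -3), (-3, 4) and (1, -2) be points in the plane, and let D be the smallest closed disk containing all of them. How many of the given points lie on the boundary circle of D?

The farthest pair is (1, -3)–(-3, 4) with squared distance 65. The circle on this segment as diameter has centre (-1, 0.5) and r² = 65/4 = 16.25.
Check (-1, -3): distance² to centre = 12.25 ≤ 16.25, so it lies inside.
All remaining points lie in this disk, and no smaller disk contains both endpoints, so this is the minimum enclosing circle.
The points at distance exactly r from the centre are (1, -3), (-3, 4) — 2 points.

2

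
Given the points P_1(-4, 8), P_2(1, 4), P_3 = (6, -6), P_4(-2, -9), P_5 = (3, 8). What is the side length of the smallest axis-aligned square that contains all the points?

The bounding box has width 10 and height 17.
An axis-aligned square enclosing the set must have side ≥ max(width, height).
So the minimum side is max(10, 17) = 17.

17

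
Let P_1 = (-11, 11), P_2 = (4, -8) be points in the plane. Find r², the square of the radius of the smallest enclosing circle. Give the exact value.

The smallest circle enclosing two points has them as diameter endpoints.
Centre = midpoint = (-3.5, 1.5); r² = |P_1P_2|²/4 = 586/4 = 146.5.

146.5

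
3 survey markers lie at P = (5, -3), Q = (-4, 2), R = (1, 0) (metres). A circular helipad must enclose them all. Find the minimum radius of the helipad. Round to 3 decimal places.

5.148

Side lengths²: PQ² = 106, PR² = 25, QR² = 29.
Since PQ² = 106 ≥ 29 + 25 = 54, the angle opposite PQ is not acute, so the smallest enclosing circle has PQ as diameter.
Centre = midpoint of PQ = (0.5, -0.5), r² = 106/4 = 26.5.
r = √(26.5) ≈ 5.148.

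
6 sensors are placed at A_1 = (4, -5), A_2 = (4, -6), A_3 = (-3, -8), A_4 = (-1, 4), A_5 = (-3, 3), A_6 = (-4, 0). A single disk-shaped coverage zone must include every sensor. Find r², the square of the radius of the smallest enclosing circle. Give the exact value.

A smallest enclosing disk is always determined by at most three of the input points on its boundary.
The minimum enclosing circle is determined by three boundary points: A_2, A_3, A_4.
Their circumcentre is (-0.875, -2.1875) with r² = 38.30078125.
The farthest remaining point A_1 is at distance² 31.67578125 ≤ 38.30078125.

38.30078125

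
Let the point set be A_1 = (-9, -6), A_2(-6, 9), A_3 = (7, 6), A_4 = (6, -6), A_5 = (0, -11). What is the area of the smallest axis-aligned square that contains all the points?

The bounding box has width 16 and height 20.
An axis-aligned square enclosing the set must have side ≥ max(width, height).
So the minimum side is max(16, 20) = 20.
Area = 20² = 400.

400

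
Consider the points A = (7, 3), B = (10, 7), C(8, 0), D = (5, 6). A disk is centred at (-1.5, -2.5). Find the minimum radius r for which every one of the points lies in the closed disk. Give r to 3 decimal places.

14.916

The required radius is the distance from (-1.5, -2.5) to the farthest point.
Squared distances: 102.5, 222.5, 96.5, 114.5.
Maximum is 222.5, attained at B.
r = √(222.5) ≈ 14.916.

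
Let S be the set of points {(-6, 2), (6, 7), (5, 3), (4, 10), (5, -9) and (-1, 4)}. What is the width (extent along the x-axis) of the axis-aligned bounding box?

max x = 6, min x = -6, so width = 12.

12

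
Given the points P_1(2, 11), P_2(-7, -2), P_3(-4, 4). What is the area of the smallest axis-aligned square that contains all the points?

The bounding box has width 9 and height 13.
An axis-aligned square enclosing the set must have side ≥ max(width, height).
So the minimum side is max(9, 13) = 13.
Area = 13² = 169.

169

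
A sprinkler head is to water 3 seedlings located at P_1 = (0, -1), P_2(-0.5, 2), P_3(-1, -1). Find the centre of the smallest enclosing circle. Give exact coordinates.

Side lengths²: P_1P_2² = 9.25, P_1P_3² = 1, P_2P_3² = 9.25.
Since P_2P_3² = 9.25 < 9.25 + 1 = 10.25, the triangle is acute, so the smallest enclosing circle is the circumcircle.
Circumcentre = (-0.5, 11/24), r² = 1369/576.
Centre = (-0.5, 11/24).

(-0.5, 11/24)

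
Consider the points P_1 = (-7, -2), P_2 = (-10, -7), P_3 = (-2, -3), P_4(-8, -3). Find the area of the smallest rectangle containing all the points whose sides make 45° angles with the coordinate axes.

36

In coordinates u = x + y, v = x − y the rectangle is axis-aligned; the map (x,y)→(u,v) scales areas by 2.
u-values: -9, -17, -5, -11; range = -5 − (-17) = 12.
v-values: -5, -3, 1, -5; range = 1 − (-5) = 6.
Area = (12 × 6) / 2 = 36.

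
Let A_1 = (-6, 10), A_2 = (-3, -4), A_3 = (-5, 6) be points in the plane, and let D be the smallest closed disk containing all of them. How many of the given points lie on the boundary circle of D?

Side lengths²: A_1A_2² = 205, A_1A_3² = 17, A_2A_3² = 104.
Since A_1A_2² = 205 ≥ 104 + 17 = 121, the angle opposite A_1A_2 is not acute, so the smallest enclosing circle has A_1A_2 as diameter.
Centre = midpoint of A_1A_2 = (-4.5, 3), r² = 205/4 = 51.25.
The points at distance exactly r from the centre are A_1, A_2 — 2 points.

2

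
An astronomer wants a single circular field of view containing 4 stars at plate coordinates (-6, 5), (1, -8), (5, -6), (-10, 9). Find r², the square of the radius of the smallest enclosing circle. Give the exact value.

By Welzl's lemma the MEC is supported by two points (diametrically opposite) or three points (on a circumcircle).
The farthest pair is (5, -6)–(-10, 9) with squared distance 450. The circle on this segment as diameter has centre (-2.5, 1.5) and r² = 450/4 = 112.5.
Check (-6, 5): distance² to centre = 24.5 ≤ 112.5, so it lies inside.
All remaining points lie in this disk, and no smaller disk contains both endpoints, so this is the minimum enclosing circle.

112.5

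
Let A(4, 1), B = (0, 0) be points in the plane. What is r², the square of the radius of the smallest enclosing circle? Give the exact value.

4.25

The smallest circle enclosing two points has them as diameter endpoints.
Centre = midpoint = (2, 0.5); r² = |AB|²/4 = 17/4 = 4.25.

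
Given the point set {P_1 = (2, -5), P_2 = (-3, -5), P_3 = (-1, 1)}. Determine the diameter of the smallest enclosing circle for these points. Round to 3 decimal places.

7.071

Side lengths²: P_1P_2² = 25, P_1P_3² = 45, P_2P_3² = 40.
Since P_1P_3² = 45 < 40 + 25 = 65, the triangle is acute, so the smallest enclosing circle is the circumcircle.
Circumcentre = (-0.5, -2.5), r² = 12.5.
Diameter = 2r = 2√(12.5) ≈ 7.071.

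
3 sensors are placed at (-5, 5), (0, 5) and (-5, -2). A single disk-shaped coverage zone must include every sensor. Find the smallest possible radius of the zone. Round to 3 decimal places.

Call the three points A, B, C in the order given.
Side lengths²: AB² = 25, AC² = 49, BC² = 74.
Since BC² = 74 ≥ 49 + 25 = 74, the angle opposite BC is not acute, so the smallest enclosing circle has BC as diameter.
Centre = midpoint of BC = (-2.5, 1.5), r² = 74/4 = 18.5.
r = √(18.5) ≈ 4.301.

4.301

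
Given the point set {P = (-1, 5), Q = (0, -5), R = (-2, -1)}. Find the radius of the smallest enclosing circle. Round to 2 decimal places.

5.02

Side lengths²: PQ² = 101, PR² = 37, QR² = 20.
Since PQ² = 101 ≥ 37 + 20 = 57, the angle opposite PQ is not acute, so the smallest enclosing circle has PQ as diameter.
Centre = midpoint of PQ = (-0.5, 0), r² = 101/4 = 25.25.
r = √(25.25) ≈ 5.02.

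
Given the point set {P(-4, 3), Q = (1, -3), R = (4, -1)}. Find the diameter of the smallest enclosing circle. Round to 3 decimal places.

Side lengths²: PQ² = 61, PR² = 80, QR² = 13.
Since PR² = 80 ≥ 61 + 13 = 74, the angle opposite PR is not acute, so the smallest enclosing circle has PR as diameter.
Centre = midpoint of PR = (0, 1), r² = 80/4 = 20.
Diameter = 2r = 2√20 ≈ 8.944.

8.944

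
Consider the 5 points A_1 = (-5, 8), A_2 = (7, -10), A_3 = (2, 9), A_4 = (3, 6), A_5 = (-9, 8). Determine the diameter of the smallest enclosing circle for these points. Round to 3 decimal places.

24.083

By Welzl's lemma the MEC is supported by two points (diametrically opposite) or three points (on a circumcircle).
The farthest pair is A_2–A_5 with squared distance 580. The circle on this segment as diameter has centre (-1, -1) and r² = 580/4 = 145.
Check A_1: distance² to centre = 97 ≤ 145, so it lies inside.
All remaining points lie in this disk, and no smaller disk contains both endpoints, so this is the minimum enclosing circle.
Diameter = 2r = 2√145 ≈ 24.083.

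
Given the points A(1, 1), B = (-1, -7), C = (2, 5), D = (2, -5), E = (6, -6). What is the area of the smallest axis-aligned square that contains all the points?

144

The bounding box has width 7 and height 12.
An axis-aligned square enclosing the set must have side ≥ max(width, height).
So the minimum side is max(7, 12) = 12.
Area = 12² = 144.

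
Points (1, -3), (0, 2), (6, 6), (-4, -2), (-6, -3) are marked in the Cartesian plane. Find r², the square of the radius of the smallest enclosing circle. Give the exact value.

The farthest pair is (6, 6)–(-6, -3) with squared distance 225. The circle on this segment as diameter has centre (0, 1.5) and r² = 225/4 = 56.25.
Check (1, -3): distance² to centre = 21.25 ≤ 56.25, so it lies inside.
All remaining points lie in this disk, and no smaller disk contains both endpoints, so this is the minimum enclosing circle.

56.25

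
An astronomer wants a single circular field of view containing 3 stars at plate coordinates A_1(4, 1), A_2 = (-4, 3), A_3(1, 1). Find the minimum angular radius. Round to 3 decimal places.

4.123

Side lengths²: A_1A_2² = 68, A_1A_3² = 9, A_2A_3² = 29.
Since A_1A_2² = 68 ≥ 29 + 9 = 38, the angle opposite A_1A_2 is not acute, so the smallest enclosing circle has A_1A_2 as diameter.
Centre = midpoint of A_1A_2 = (0, 2), r² = 68/4 = 17.
r = √17 ≈ 4.123.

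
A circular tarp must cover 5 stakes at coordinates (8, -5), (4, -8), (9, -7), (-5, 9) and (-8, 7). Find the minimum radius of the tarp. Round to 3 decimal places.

11.011

By Welzl's lemma the MEC is supported by two points (diametrically opposite) or three points (on a circumcircle).
The farthest pair is (9, -7)–(-8, 7) with squared distance 485. The circle on this segment as diameter has centre (0.5, 0) and r² = 485/4 = 121.25.
Check (8, -5): distance² to centre = 81.25 ≤ 121.25, so it lies inside.
All remaining points lie in this disk, and no smaller disk contains both endpoints, so this is the minimum enclosing circle.
r = √(121.25) ≈ 11.011.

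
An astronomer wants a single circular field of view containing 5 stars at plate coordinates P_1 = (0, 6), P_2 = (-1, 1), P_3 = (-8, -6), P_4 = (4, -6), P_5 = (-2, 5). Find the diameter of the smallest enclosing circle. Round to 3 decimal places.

The minimum enclosing circle of a finite set is fixed by two of the points (as a diameter) or three (as a circumcircle).
The minimum enclosing circle is determined by three boundary points: P_1, P_3, P_4.
Their circumcentre is (-2, -4/3) with r² = 520/9.
The farthest remaining point P_5 is at distance² 361/9 ≤ 520/9.
Diameter = 2r = 2√(520/9) ≈ 15.202.

15.202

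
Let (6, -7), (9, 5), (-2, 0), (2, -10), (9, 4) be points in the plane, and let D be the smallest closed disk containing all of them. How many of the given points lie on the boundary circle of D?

The minimum enclosing circle of a finite set is fixed by two of the points (as a diameter) or three (as a circumcircle).
The farthest pair is (9, 5)–(2, -10) with squared distance 274. The circle on this segment as diameter has centre (5.5, -2.5) and r² = 274/4 = 68.5.
Check (6, -7): distance² to centre = 20.5 ≤ 68.5, so it lies inside.
All remaining points lie in this disk, and no smaller disk contains both endpoints, so this is the minimum enclosing circle.
The points at distance exactly r from the centre are (9, 5), (2, -10) — 2 points.

2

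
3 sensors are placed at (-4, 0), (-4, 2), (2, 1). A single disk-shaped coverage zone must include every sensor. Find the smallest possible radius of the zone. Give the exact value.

Call the three points A, B, C in the order given.
Side lengths²: AB² = 4, AC² = 37, BC² = 37.
Since BC² = 37 < 37 + 4 = 41, the triangle is acute, so the smallest enclosing circle is the circumcircle.
Circumcentre = (-13/12, 1), r² = 1369/144.
r = √(1369/144) = 37/12.

37/12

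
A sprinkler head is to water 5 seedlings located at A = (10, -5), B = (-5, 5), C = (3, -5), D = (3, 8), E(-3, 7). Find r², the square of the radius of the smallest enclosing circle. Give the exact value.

The farthest pair is A–B with squared distance 325. The circle on this segment as diameter has centre (2.5, 0) and r² = 325/4 = 81.25.
Check C: distance² to centre = 25.25 ≤ 81.25, so it lies inside.
All remaining points lie in this disk, and no smaller disk contains both endpoints, so this is the minimum enclosing circle.

81.25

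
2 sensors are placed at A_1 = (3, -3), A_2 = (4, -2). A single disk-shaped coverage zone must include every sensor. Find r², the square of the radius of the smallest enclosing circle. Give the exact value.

The smallest circle enclosing two points has them as diameter endpoints.
Centre = midpoint = (3.5, -2.5); r² = |A_1A_2|²/4 = 2/4 = 0.5.

0.5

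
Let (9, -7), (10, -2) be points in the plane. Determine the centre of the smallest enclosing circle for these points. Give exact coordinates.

(9.5, -4.5)

The smallest circle enclosing two points has them as diameter endpoints.
Centre = midpoint = (9.5, -4.5); r² = |(9, -7)−(10, -2)|²/4 = 26/4 = 6.5.
Centre = (9.5, -4.5).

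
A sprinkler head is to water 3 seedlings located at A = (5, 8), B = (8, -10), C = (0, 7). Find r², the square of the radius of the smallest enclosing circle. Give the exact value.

Side lengths²: AB² = 333, AC² = 26, BC² = 353.
Since BC² = 353 < 333 + 26 = 359, the triangle is acute, so the smallest enclosing circle is the circumcircle.
Circumcentre = (265/62, -85/62), r² = 169793/1922.

169793/1922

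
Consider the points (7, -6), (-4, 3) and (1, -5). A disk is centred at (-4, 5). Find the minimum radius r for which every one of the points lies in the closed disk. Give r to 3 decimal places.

15.556

The required radius is the distance from (-4, 5) to the farthest point.
Squared distances: 242, 4, 125.
Maximum is 242, attained at (7, -6).
r = √242 ≈ 15.556.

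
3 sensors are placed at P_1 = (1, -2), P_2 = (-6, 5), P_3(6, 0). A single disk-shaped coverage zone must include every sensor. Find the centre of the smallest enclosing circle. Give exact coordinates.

(0, 2.5)

Side lengths²: P_1P_2² = 98, P_1P_3² = 29, P_2P_3² = 169.
Since P_2P_3² = 169 ≥ 98 + 29 = 127, the angle opposite P_2P_3 is not acute, so the smallest enclosing circle has P_2P_3 as diameter.
Centre = midpoint of P_2P_3 = (0, 2.5), r² = 169/4 = 42.25.
Centre = (0, 2.5).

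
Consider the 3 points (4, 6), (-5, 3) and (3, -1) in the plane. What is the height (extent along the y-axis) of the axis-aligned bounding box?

7

max y = 6, min y = -1, so height = 7.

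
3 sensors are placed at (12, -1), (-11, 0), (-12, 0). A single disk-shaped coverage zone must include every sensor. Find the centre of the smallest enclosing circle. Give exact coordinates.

(0, -0.5)

Call the three points A, B, C in the order given.
Side lengths²: AB² = 530, AC² = 577, BC² = 1.
Since AC² = 577 ≥ 530 + 1 = 531, the angle opposite AC is not acute, so the smallest enclosing circle has AC as diameter.
Centre = midpoint of AC = (0, -0.5), r² = 577/4 = 144.25.
Centre = (0, -0.5).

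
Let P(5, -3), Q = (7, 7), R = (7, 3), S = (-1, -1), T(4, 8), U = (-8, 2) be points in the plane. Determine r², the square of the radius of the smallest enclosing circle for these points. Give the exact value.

The minimum enclosing circle of a finite set is fixed by two of the points (as a diameter) or three (as a circumcircle).
The minimum enclosing circle is determined by three boundary points: P, Q, U.
Their circumcentre is (-1/14, 45/14) with r² = 6305/98.
The farthest remaining point R is at distance² 4905/98 ≤ 6305/98.

6305/98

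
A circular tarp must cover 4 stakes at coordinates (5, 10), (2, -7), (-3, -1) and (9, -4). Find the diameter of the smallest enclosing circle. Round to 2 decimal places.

By Welzl's lemma the MEC is supported by two points (diametrically opposite) or three points (on a circumcircle).
The farthest pair is (5, 10)–(2, -7) with squared distance 298. The circle on this segment as diameter has centre (3.5, 1.5) and r² = 298/4 = 74.5.
Check (-3, -1): distance² to centre = 48.5 ≤ 74.5, so it lies inside.
All remaining points lie in this disk, and no smaller disk contains both endpoints, so this is the minimum enclosing circle.
Diameter = 2r = 2√(74.5) ≈ 17.26.

17.26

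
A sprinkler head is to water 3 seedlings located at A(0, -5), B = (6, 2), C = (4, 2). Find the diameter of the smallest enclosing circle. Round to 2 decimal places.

9.22

Side lengths²: AB² = 85, AC² = 65, BC² = 4.
Since AB² = 85 ≥ 65 + 4 = 69, the angle opposite AB is not acute, so the smallest enclosing circle has AB as diameter.
Centre = midpoint of AB = (3, -1.5), r² = 85/4 = 21.25.
Diameter = 2r = 2√(21.25) ≈ 9.22.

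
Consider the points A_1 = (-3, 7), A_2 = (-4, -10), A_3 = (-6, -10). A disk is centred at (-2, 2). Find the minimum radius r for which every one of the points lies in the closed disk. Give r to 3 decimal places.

12.649

The required radius is the distance from (-2, 2) to the farthest point.
Squared distances: 26, 148, 160.
Maximum is 160, attained at A_3.
r = √160 ≈ 12.649.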